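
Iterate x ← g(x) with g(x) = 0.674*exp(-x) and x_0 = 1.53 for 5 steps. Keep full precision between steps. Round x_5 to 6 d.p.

x_1 = g(1.530000) = 0.145945
x_2 = g(0.145945) = 0.582474
x_3 = g(0.582474) = 0.376439
x_4 = g(0.376439) = 0.462567
x_5 = g(0.462567) = 0.424394

0.424394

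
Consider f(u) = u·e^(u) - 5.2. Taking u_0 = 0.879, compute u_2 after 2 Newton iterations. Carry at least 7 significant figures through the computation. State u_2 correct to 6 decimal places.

Newton update: u ← u − f(u)/f'(u).
f'(u) = (u + 1)·e^(u)
u_0 = 0.879000: f = -3.082937, f' = 4.525553 → u_1 = 0.879000 - (-3.082937)/(4.525553) = 1.560229
u_1 = 1.560229: f = 2.226550, f' = 12.186461 → u_2 = 1.560229 - (2.226550)/(12.186461) = 1.377522

1.377522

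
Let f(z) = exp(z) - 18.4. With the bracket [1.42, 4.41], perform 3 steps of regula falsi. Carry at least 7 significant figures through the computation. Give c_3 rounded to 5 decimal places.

False-position update: c = (a·f(b) − b·f(a))/(f(b) − f(a)); replace the endpoint whose sign matches f(c).
f(1.420000) = -14.262880, f(4.410000) = 63.869464
step 1: c = 1.965818, f(c) = -11.259251 < 0 → new bracket [1.965818, 4.410000]
step 2: c = 2.332118, f(c) = -8.100268 < 0 → new bracket [2.332118, 4.410000]
step 3: c = 2.565986, f(c) = -5.386521 < 0 → new bracket [2.565986, 4.410000]

2.56599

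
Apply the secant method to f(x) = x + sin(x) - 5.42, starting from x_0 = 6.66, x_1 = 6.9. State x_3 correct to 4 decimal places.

Secant update: x_(k+1) = x_k − f(x_k)·(x_k − x_(k-1))/(f(x_k) − f(x_(k-1))).
f(x_0) = 1.607961, f(x_1) = 2.058440
x_2 = 6.900000 - (2.058440)·(6.900000 - 6.660000)/(2.058440 - (1.607961)) = 5.803333; f(x_2) = -0.078314
x_3 = 5.803333 - (-0.078314)·(5.803333 - 6.900000)/(-0.078314 - (2.058440)) = 5.843527; f(x_3) = -0.002102

5.8435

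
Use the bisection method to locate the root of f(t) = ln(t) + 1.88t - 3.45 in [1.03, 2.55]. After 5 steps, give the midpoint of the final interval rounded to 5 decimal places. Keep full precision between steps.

1.57625

f(1.030000) = -1.484041, f(2.550000) = 2.280093 (opposite signs)
step 1: m = 1.790000, f(m) = 0.497416 > 0 → root in [1.030000, 1.790000]
step 2: m = 1.410000, f(m) = -0.455610 < 0 → root in [1.410000, 1.790000]
step 3: m = 1.600000, f(m) = 0.028004 > 0 → root in [1.410000, 1.600000]
step 4: m = 1.505000, f(m) = -0.211807 < 0 → root in [1.505000, 1.600000]
step 5: m = 1.552500, f(m) = -0.091433 < 0 → root in [1.552500, 1.600000]
Midpoint of [1.552500, 1.600000] = 1.576250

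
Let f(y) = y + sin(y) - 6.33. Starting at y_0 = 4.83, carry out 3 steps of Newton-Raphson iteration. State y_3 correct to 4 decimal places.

6.3066

Newton update: y ← y − f(y)/f'(y).
f'(y) = 1 + cos(y)
y_0 = 4.830000: f = -2.493092, f' = 1.117340 → y_1 = 4.830000 - (-2.493092)/(1.117340) = 7.061274
y_1 = 7.061274: f = 1.433193, f' = 1.712256 → y_2 = 7.061274 - (1.433193)/(1.712256) = 6.224254
y_2 = 6.224254: f = -0.164644, f' = 1.998264 → y_3 = 6.224254 - (-0.164644)/(1.998264) = 6.306647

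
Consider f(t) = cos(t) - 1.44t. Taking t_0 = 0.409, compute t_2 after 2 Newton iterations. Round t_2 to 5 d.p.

0.58065

f'(t) = -sin(t) - 1.44
t_0 = 0.409000: f = 0.328559, f' = -1.837692 → t_1 = 0.409000 - (0.328559)/(-1.837692) = 0.587789
t_1 = 0.587789: f = -0.014247, f' = -1.994522 → t_2 = 0.587789 - (-0.014247)/(-1.994522) = 0.580646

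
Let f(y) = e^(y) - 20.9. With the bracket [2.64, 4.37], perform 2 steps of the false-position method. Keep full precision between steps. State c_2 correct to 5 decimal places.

2.92438

f(2.640000) = -6.886796, f(4.370000) = 58.143632
step 1: c = 2.823209, f(c) = -4.069226 < 0 → new bracket [2.823209, 4.370000]
step 2: c = 2.924382, f(c) = -2.277292 < 0 → new bracket [2.924382, 4.370000]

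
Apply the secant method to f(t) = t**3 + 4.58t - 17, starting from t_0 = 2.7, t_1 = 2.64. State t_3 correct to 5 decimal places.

f(t_0) = 15.049000, f(t_1) = 13.490944
t_2 = 2.640000 - (13.490944)·(2.640000 - 2.700000)/(13.490944 - (15.049000)) = 2.120470; f(t_2) = 2.246221
t_3 = 2.120470 - (2.246221)·(2.120470 - 2.640000)/(2.246221 - (13.490944)) = 2.016690; f(t_3) = 0.438396

2.01669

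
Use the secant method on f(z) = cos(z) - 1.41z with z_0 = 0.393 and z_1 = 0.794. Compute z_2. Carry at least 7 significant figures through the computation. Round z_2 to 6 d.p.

f(z_0) = 0.369634, f(z_1) = -0.418542
z_2 = 0.794000 - (-0.418542)·(0.794000 - 0.393000)/(-0.418542 - (0.369634)) = 0.581059; f(z_2) = 0.016589

0.581059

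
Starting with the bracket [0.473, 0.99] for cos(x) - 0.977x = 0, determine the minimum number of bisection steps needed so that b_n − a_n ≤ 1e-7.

23

Initial width b − a = 0.99 − 0.473 = 0.517000.
After n steps the width is (b−a)/2^n; need (b−a)/2^n ≤ 1e-7.
So n ≥ log₂(0.517000/1e-7) = log₂(5170000.0000) ≈ 22.3017.
Hence n = 23.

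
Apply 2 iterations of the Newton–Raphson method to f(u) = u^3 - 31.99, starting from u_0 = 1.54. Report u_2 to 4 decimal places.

f'(u) = 3u^2
u_0 = 1.540000: f = -28.337736, f' = 7.114800 → u_1 = 1.540000 - (-28.337736)/(7.114800) = 5.522928
u_1 = 5.522928: f = 136.474400, f' = 91.508200 → u_2 = 5.522928 - (136.474400)/(91.508200) = 4.031538

4.0315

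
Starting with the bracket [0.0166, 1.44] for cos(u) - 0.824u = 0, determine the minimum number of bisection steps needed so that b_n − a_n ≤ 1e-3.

11

Initial width b − a = 1.44 − 0.0166 = 1.423400.
After n steps the width is (b−a)/2^n; need (b−a)/2^n ≤ 1e-3.
So n ≥ log₂(1.423400/1e-3) = log₂(1423.4000) ≈ 10.4751.
Hence n = 11.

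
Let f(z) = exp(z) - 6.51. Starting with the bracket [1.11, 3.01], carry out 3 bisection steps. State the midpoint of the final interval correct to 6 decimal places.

1.941250

f(1.110000) = -3.475642, f(3.010000) = 13.777400 (opposite signs)
step 1: m = 2.060000, f(m) = 1.335970 > 0 → root in [1.110000, 2.060000]
step 2: m = 1.585000, f(m) = -1.630709 < 0 → root in [1.585000, 2.060000]
step 3: m = 1.822500, f(m) = -0.322693 < 0 → root in [1.822500, 2.060000]
Midpoint of [1.822500, 2.060000] = 1.941250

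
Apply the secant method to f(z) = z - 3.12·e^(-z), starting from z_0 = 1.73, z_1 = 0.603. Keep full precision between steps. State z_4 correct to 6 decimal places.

1.069895

f(z_0) = 1.176873, f(z_1) = -1.104163
z_2 = 0.603000 - (-1.104163)·(0.603000 - 1.730000)/(-1.104163 - (1.176873)) = 1.148538; f(z_2) = 0.159186
z_3 = 1.148538 - (0.159186)·(1.148538 - 0.603000)/(0.159186 - (-1.104163)) = 1.079799; f(z_3) = 0.020047
z_4 = 1.079799 - (0.020047)·(1.079799 - 1.148538)/(0.020047 - (0.159186)) = 1.069895; f(z_4) = -0.000405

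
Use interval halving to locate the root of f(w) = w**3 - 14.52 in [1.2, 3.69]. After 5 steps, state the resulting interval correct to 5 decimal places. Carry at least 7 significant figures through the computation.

f(1.200000) = -12.792000, f(3.690000) = 35.723409 (opposite signs)
step 1: m = 2.445000, f(m) = 0.096271 > 0 → root in [1.200000, 2.445000]
step 2: m = 1.822500, f(m) = -8.466555 < 0 → root in [1.822500, 2.445000]
step 3: m = 2.133750, f(m) = -4.805273 < 0 → root in [2.133750, 2.445000]
step 4: m = 2.289375, f(m) = -2.520841 < 0 → root in [2.289375, 2.445000]
step 5: m = 2.367188, f(m) = -1.255283 < 0 → root in [2.367188, 2.445000]

[2.36719, 2.44500]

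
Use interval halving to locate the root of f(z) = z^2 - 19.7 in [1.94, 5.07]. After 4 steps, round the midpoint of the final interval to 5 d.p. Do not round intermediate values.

f(1.940000) = -15.936400, f(5.070000) = 6.004900 (opposite signs)
step 1: m = 3.505000, f(m) = -7.414975 < 0 → root in [3.505000, 5.070000]
step 2: m = 4.287500, f(m) = -1.317344 < 0 → root in [4.287500, 5.070000]
step 3: m = 4.678750, f(m) = 2.190702 > 0 → root in [4.287500, 4.678750]
step 4: m = 4.483125, f(m) = 0.398410 > 0 → root in [4.287500, 4.483125]
Midpoint of [4.287500, 4.483125] = 4.385312

4.38531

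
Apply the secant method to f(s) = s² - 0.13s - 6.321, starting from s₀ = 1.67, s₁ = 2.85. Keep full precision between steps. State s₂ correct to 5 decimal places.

2.52403

Secant update: s_(k+1) = s_k − f(s_k)·(s_k − s_(k-1))/(f(s_k) − f(s_(k-1))).
f(s_0) = -3.749200, f(s_1) = 1.431000
s_2 = 2.850000 - (1.431000)·(2.850000 - 1.670000)/(1.431000 - (-3.749200)) = 2.524032; f(s_2) = -0.278387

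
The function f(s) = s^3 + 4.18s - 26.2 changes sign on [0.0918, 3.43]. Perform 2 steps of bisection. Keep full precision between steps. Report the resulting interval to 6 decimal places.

f(0.091800) = -25.815502, f(3.430000) = 28.491007 (opposite signs)
step 1: m = 1.760900, f(m) = -13.379294 < 0 → root in [1.760900, 3.430000]
step 2: m = 2.595450, f(m) = 2.132868 > 0 → root in [1.760900, 2.595450]

[1.760900, 2.595450]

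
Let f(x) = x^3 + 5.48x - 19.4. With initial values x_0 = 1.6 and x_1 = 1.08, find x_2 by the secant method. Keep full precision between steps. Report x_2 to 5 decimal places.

f(x_0) = -6.536000, f(x_1) = -12.221888
x_2 = 1.080000 - (-12.221888)·(1.080000 - 1.600000)/(-12.221888 - (-6.536000)) = 2.197747; f(x_2) = 3.258965

2.19775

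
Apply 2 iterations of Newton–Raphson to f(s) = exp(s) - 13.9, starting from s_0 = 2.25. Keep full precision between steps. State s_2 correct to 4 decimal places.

f'(s) = exp(s)
s_0 = 2.250000: f = -4.412264, f' = 9.487736 → s_1 = 2.250000 - (-4.412264)/(9.487736) = 2.715049
s_1 = 2.715049: f = 1.205354, f' = 15.105354 → s_2 = 2.715049 - (1.205354)/(15.105354) = 2.635253

2.6353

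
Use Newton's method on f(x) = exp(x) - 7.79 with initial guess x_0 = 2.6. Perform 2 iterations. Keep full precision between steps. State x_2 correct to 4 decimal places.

f'(x) = exp(x)
x_0 = 2.600000: f = 5.673738, f' = 13.463738 → x_1 = 2.600000 - (5.673738)/(13.463738) = 2.178591
x_1 = 2.178591: f = 1.043852, f' = 8.833852 → x_2 = 2.178591 - (1.043852)/(8.833852) = 2.060426

2.0604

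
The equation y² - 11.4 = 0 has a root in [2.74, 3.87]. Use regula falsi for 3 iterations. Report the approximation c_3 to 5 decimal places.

f(2.740000) = -3.892400, f(3.870000) = 3.576900
step 1: c = 3.328865, f(c) = -0.318655 < 0 → new bracket [3.328865, 3.870000]
step 2: c = 3.373130, f(c) = -0.021994 < 0 → new bracket [3.373130, 3.870000]
step 3: c = 3.376167, f(c) = -0.001500 < 0 → new bracket [3.376167, 3.870000]

3.37617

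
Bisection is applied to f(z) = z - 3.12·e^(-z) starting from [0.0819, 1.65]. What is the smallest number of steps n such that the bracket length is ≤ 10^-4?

Initial width b − a = 1.65 − 0.0819 = 1.568100.
After n steps the width is (b−a)/2^n; need (b−a)/2^n ≤ 10^-4.
So n ≥ log₂(1.568100/10^-4) = log₂(15681.0000) ≈ 13.9367.
Hence n = 14.

14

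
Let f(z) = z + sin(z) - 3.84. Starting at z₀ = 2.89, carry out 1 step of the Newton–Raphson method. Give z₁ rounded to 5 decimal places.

25.15779

Newton update: z ← z − f(z)/f'(z).
f'(z) = 1 + cos(z)
z_0 = 2.890000: f = -0.701053, f' = 0.031483 → z_1 = 2.890000 - (-0.701053)/(0.031483) = 25.157791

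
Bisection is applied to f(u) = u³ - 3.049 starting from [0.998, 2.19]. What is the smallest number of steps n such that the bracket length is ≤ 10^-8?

Initial width b − a = 2.19 − 0.998 = 1.192000.
After n steps the width is (b−a)/2^n; need (b−a)/2^n ≤ 10^-8.
So n ≥ log₂(1.192000/10^-8) = log₂(119200000.0000) ≈ 26.8288.
Hence n = 27.

27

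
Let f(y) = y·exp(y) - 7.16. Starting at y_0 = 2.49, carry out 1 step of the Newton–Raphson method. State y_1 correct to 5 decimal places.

1.94663

Newton update: y ← y − f(y)/f'(y).
f'(y) = (y + 1)·exp(y)
y_0 = 2.490000: f = 22.872578, f' = 42.093854 → y_1 = 2.490000 - (22.872578)/(42.093854) = 1.946629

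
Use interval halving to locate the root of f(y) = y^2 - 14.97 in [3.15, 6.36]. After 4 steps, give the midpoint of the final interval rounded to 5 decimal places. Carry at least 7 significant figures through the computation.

3.85219

f(3.150000) = -5.047500, f(6.360000) = 25.479600 (opposite signs)
step 1: m = 4.755000, f(m) = 7.640025 > 0 → root in [3.150000, 4.755000]
step 2: m = 3.952500, f(m) = 0.652256 > 0 → root in [3.150000, 3.952500]
step 3: m = 3.551250, f(m) = -2.358623 < 0 → root in [3.551250, 3.952500]
step 4: m = 3.751875, f(m) = -0.893434 < 0 → root in [3.751875, 3.952500]
Midpoint of [3.751875, 3.952500] = 3.852187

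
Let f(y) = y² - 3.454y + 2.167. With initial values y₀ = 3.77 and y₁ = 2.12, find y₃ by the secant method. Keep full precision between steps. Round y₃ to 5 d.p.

f(y_0) = 3.358320, f(y_1) = -0.661080
y_2 = 2.120000 - (-0.661080)·(2.120000 - 3.770000)/(-0.661080 - (3.358320)) = 2.391379; f(y_2) = -0.374129
y_3 = 2.391379 - (-0.374129)·(2.391379 - 2.120000)/(-0.374129 - (-0.661080)) = 2.745206; f(y_3) = 0.221215

2.74521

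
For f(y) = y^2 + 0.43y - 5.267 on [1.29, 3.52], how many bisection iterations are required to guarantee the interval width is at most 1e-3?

12

Initial width b − a = 3.52 − 1.29 = 2.230000.
After n steps the width is (b−a)/2^n; need (b−a)/2^n ≤ 1e-3.
So n ≥ log₂(2.230000/1e-3) = log₂(2230.0000) ≈ 11.1228.
Hence n = 12.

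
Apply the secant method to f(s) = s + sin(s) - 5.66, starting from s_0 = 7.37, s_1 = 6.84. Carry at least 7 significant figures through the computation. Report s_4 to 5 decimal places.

5.96906

Secant update: s_(k+1) = s_k − f(s_k)·(s_k − s_(k-1))/(f(s_k) − f(s_(k-1))).
f(s_0) = 2.595149, f(s_1) = 1.708485
s_2 = 6.840000 - (1.708485)·(6.840000 - 7.370000)/(1.708485 - (2.595149)) = 5.818760; f(s_2) = -0.289148
s_3 = 5.818760 - (-0.289148)·(5.818760 - 6.840000)/(-0.289148 - (1.708485)) = 5.966580; f(s_3) = -0.004762
s_4 = 5.966580 - (-0.004762)·(5.966580 - 5.818760)/(-0.004762 - (-0.289148)) = 5.969055; f(s_4) = 0.000066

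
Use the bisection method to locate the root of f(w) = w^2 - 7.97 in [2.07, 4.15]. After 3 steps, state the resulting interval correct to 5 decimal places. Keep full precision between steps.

f(2.070000) = -3.685100, f(4.150000) = 9.252500 (opposite signs)
step 1: m = 3.110000, f(m) = 1.702100 > 0 → root in [2.070000, 3.110000]
step 2: m = 2.590000, f(m) = -1.261900 < 0 → root in [2.590000, 3.110000]
step 3: m = 2.850000, f(m) = 0.152500 > 0 → root in [2.590000, 2.850000]

[2.59000, 2.85000]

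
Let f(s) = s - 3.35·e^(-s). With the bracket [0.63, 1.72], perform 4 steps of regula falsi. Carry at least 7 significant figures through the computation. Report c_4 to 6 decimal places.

f(0.630000) = -1.154183, f(1.720000) = 1.120128
step 1: c = 1.183160, f(c) = 0.157025 > 0 → new bracket [0.630000, 1.183160]
step 2: c = 1.116916, f(c) = 0.020503 > 0 → new bracket [0.630000, 1.116916]
step 3: c = 1.108418, f(c) = 0.002647 > 0 → new bracket [0.630000, 1.108418]
step 4: c = 1.107323, f(c) = 0.000341 > 0 → new bracket [0.630000, 1.107323]

1.107323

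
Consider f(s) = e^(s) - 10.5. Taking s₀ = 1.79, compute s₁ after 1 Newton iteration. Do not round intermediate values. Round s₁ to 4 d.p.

f'(s) = e^(s)
s_0 = 1.790000: f = -4.510548, f' = 5.989452 → s_1 = 1.790000 - (-4.510548)/(5.989452) = 2.543082

2.5431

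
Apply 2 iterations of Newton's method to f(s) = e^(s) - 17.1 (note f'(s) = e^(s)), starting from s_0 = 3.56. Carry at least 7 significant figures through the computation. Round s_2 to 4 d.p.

2.8591

s_0 = 3.560000: f = 18.063197, f' = 35.163197 → s_1 = 3.560000 - (18.063197)/(35.163197) = 3.046304
s_1 = 3.046304: f = 3.937444, f' = 21.037444 → s_2 = 3.046304 - (3.937444)/(21.037444) = 2.859140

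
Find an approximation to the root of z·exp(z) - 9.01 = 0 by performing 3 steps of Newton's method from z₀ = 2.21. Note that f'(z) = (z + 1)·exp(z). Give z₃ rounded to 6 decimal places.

z_0 = 2.210000: f = 11.135733, f' = 29.261450 → z_1 = 2.210000 - (11.135733)/(29.261450) = 1.829440
z_1 = 1.829440: f = 2.388139, f' = 17.628537 → z_2 = 1.829440 - (2.388139)/(17.628537) = 1.693970
z_2 = 1.693970: f = 0.206957, f' = 14.657996 → z_3 = 1.693970 - (0.206957)/(14.657996) = 1.679851

1.679851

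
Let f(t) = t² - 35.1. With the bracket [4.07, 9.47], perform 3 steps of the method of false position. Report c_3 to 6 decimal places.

False-position update: c = (a·f(b) − b·f(a))/(f(b) − f(a)); replace the endpoint whose sign matches f(c).
f(4.070000) = -18.535100, f(9.470000) = 54.580900
step 1: c = 5.438914, f(c) = -5.518211 < 0 → new bracket [5.438914, 9.470000]
step 2: c = 5.809043, f(c) = -1.355024 < 0 → new bracket [5.809043, 9.470000]
step 3: c = 5.897728, f(c) = -0.316807 < 0 → new bracket [5.897728, 9.470000]

5.897728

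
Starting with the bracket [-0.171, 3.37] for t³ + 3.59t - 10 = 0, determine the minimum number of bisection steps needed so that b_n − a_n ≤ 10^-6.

22

Initial width b − a = 3.37 − -0.171 = 3.541000.
After n steps the width is (b−a)/2^n; need (b−a)/2^n ≤ 10^-6.
So n ≥ log₂(3.541000/10^-6) = log₂(3541000.0000) ≈ 21.7557.
Hence n = 22.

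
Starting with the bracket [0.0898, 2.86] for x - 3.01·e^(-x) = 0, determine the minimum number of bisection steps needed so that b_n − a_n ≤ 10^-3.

12

Initial width b − a = 2.86 − 0.0898 = 2.770200.
After n steps the width is (b−a)/2^n; need (b−a)/2^n ≤ 10^-3.
So n ≥ log₂(2.770200/10^-3) = log₂(2770.2000) ≈ 11.4358.
Hence n = 12.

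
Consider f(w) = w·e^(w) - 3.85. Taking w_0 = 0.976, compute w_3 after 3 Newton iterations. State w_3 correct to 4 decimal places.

1.1814

f'(w) = (w + 1)·e^(w)
w_0 = 0.976000: f = -1.259872, f' = 5.243948 → w_1 = 0.976000 - (-1.259872)/(5.243948) = 1.216253
w_1 = 1.216253: f = 0.254267, f' = 7.478785 → w_2 = 1.216253 - (0.254267)/(7.478785) = 1.182254
w_2 = 1.182254: f = 0.006180, f' = 7.117899 → w_3 = 1.182254 - (0.006180)/(7.117899) = 1.181386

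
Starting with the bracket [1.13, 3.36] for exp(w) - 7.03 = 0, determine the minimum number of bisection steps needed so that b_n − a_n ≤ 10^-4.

15

Initial width b − a = 3.36 − 1.13 = 2.230000.
After n steps the width is (b−a)/2^n; need (b−a)/2^n ≤ 10^-4.
So n ≥ log₂(2.230000/10^-4) = log₂(22300.0000) ≈ 14.4448.
Hence n = 15.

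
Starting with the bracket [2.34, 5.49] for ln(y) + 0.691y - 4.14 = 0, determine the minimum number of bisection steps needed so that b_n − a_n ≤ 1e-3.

Initial width b − a = 5.49 − 2.34 = 3.150000.
After n steps the width is (b−a)/2^n; need (b−a)/2^n ≤ 1e-3.
So n ≥ log₂(3.150000/1e-3) = log₂(3150.0000) ≈ 11.6211.
Hence n = 12.

12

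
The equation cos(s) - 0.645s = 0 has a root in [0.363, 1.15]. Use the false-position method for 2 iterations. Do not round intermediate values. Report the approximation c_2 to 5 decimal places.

False-position update: c = (a·f(b) − b·f(a))/(f(b) − f(a)); replace the endpoint whose sign matches f(c).
f(0.363000) = 0.700701, f(1.150000) = -0.333263
step 1: c = 0.896338, f(c) = 0.046337 > 0 → new bracket [0.896338, 1.150000]
step 2: c = 0.927302, f(c) = 0.001885 > 0 → new bracket [0.927302, 1.150000]

0.92730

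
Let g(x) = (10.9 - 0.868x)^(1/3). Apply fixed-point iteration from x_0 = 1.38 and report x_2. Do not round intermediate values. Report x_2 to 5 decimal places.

2.08383

x_1 = g(1.380000) = 2.132830
x_2 = g(2.132830) = 2.083829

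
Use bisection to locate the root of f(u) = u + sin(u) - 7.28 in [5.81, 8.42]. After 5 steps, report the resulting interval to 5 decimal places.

f(5.810000) = -1.925724, f(8.420000) = 1.984043 (opposite signs)
step 1: m = 7.115000, f(m) = 0.574155 > 0 → root in [5.810000, 7.115000]
step 2: m = 6.462500, f(m) = -0.639145 < 0 → root in [6.462500, 7.115000]
step 3: m = 6.788750, f(m) = -0.006948 < 0 → root in [6.788750, 7.115000]
step 4: m = 6.951875, f(m) = 0.291833 > 0 → root in [6.788750, 6.951875]
step 5: m = 6.870313, f(m) = 0.144284 > 0 → root in [6.788750, 6.870313]

[6.78875, 6.87031]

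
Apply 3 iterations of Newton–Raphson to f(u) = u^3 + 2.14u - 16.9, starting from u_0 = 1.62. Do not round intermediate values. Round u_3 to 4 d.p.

2.2896

Newton update: u ← u − f(u)/f'(u).
f'(u) = 3u^2 + 2.14
u_0 = 1.620000: f = -9.181672, f' = 10.013200 → u_1 = 1.620000 - (-9.181672)/(10.013200) = 2.536957
u_1 = 2.536957: f = 4.857322, f' = 21.448450 → u_2 = 2.536957 - (4.857322)/(21.448450) = 2.310492
u_2 = 2.310492: f = 0.378719, f' = 18.155118 → u_3 = 2.310492 - (0.378719)/(18.155118) = 2.289632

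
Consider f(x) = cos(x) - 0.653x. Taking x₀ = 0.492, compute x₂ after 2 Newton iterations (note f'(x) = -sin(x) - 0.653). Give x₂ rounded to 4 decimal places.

0.9243

Newton update: x ← x − f(x)/f'(x).
x_0 = 0.492000: f = 0.560114, f' = -1.125390 → x_1 = 0.492000 - (0.560114)/(-1.125390) = 0.989707
x_1 = 0.989707: f = -0.097343, f' = -1.488865 → x_2 = 0.989707 - (-0.097343)/(-1.488865) = 0.924326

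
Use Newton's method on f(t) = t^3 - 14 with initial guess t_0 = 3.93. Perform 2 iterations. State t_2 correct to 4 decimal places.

2.4946

f'(t) = 3t^2
t_0 = 3.930000: f = 46.698457, f' = 46.334700 → t_1 = 3.930000 - (46.698457)/(46.334700) = 2.922149
t_1 = 2.922149: f = 10.952107, f' = 25.616871 → t_2 = 2.922149 - (10.952107)/(25.616871) = 2.494614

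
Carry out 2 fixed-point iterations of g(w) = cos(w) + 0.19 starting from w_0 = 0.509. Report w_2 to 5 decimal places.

0.67605

w_1 = g(0.509000) = 1.063232
w_2 = g(1.063232) = 0.676050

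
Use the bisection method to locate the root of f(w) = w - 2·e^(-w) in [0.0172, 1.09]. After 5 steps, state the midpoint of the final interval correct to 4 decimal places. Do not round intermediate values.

0.8386

f(0.017200) = -1.948694, f(1.090000) = 0.417567 (opposite signs)
step 1: m = 0.553600, f(m) = -0.596153 < 0 → root in [0.553600, 1.090000]
step 2: m = 0.821800, f(m) = -0.057479 < 0 → root in [0.821800, 1.090000]
step 3: m = 0.955900, f(m) = 0.186968 > 0 → root in [0.821800, 0.955900]
step 4: m = 0.888850, f(m) = 0.066593 > 0 → root in [0.821800, 0.888850]
step 5: m = 0.855325, f(m) = 0.005035 > 0 → root in [0.821800, 0.855325]
Midpoint of [0.821800, 0.855325] = 0.838563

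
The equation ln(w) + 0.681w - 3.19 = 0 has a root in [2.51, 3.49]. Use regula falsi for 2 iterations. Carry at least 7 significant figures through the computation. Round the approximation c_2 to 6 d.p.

3.048238

f(2.510000) = -0.560407, f(3.490000) = 0.436592
step 1: c = 3.060852, f(c) = 0.013134 > 0 → new bracket [2.510000, 3.060852]
step 2: c = 3.048238, f(c) = 0.000414 > 0 → new bracket [2.510000, 3.048238]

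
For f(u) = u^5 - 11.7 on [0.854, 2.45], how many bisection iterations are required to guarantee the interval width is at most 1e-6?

Initial width b − a = 2.45 − 0.854 = 1.596000.
After n steps the width is (b−a)/2^n; need (b−a)/2^n ≤ 1e-6.
So n ≥ log₂(1.596000/1e-6) = log₂(1596000.0000) ≈ 20.6060.
Hence n = 21.

21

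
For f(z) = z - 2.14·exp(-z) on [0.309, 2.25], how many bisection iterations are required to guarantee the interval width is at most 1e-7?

Initial width b − a = 2.25 − 0.309 = 1.941000.
After n steps the width is (b−a)/2^n; need (b−a)/2^n ≤ 1e-7.
So n ≥ log₂(1.941000/1e-7) = log₂(19410000.0000) ≈ 24.2103.
Hence n = 25.

25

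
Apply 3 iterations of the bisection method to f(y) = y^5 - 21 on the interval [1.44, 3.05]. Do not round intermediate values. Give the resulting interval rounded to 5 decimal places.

f(1.440000) = -14.808264, f(3.050000) = 242.936344 (opposite signs)
step 1: m = 2.245000, f(m) = 36.027158 > 0 → root in [1.440000, 2.245000]
step 2: m = 1.842500, f(m) = 0.234277 > 0 → root in [1.440000, 1.842500]
step 3: m = 1.641250, f(m) = -9.091044 < 0 → root in [1.641250, 1.842500]

[1.64125, 1.84250]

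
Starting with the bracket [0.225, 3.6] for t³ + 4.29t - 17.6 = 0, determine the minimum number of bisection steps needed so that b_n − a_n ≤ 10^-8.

29

Initial width b − a = 3.6 − 0.225 = 3.375000.
After n steps the width is (b−a)/2^n; need (b−a)/2^n ≤ 10^-8.
So n ≥ log₂(3.375000/10^-8) = log₂(337500000.0000) ≈ 28.3303.
Hence n = 29.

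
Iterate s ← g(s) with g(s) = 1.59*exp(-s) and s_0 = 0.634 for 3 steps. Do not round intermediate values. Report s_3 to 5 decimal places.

0.80226

s_1 = g(0.634000) = 0.843440
s_2 = g(0.843440) = 0.684062
s_3 = g(0.684062) = 0.802255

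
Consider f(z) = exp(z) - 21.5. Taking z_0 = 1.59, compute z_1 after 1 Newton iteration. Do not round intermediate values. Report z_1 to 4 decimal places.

4.9744

Newton update: z ← z − f(z)/f'(z).
f'(z) = exp(z)
z_0 = 1.590000: f = -16.596251, f' = 4.903749 → z_1 = 1.590000 - (-16.596251)/(4.903749) = 4.974401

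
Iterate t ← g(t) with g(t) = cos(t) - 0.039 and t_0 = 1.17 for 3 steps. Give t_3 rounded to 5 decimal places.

0.58263

t_1 = g(1.170000) = 0.351152
t_2 = g(0.351152) = 0.899977
t_3 = g(0.899977) = 0.582628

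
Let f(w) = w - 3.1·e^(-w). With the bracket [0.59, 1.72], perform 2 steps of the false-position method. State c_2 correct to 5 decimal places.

1.07677

f(0.590000) = -1.128415, f(1.720000) = 1.164895
step 1: c = 1.146012, f(c) = 0.160516 > 0 → new bracket [0.590000, 1.146012]
step 2: c = 1.076770, f(c) = 0.020617 > 0 → new bracket [0.590000, 1.076770]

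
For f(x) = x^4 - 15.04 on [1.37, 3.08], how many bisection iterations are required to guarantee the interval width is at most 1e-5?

Initial width b − a = 3.08 − 1.37 = 1.710000.
After n steps the width is (b−a)/2^n; need (b−a)/2^n ≤ 1e-5.
So n ≥ log₂(1.710000/1e-5) = log₂(171000.0000) ≈ 17.3836.
Hence n = 18.

18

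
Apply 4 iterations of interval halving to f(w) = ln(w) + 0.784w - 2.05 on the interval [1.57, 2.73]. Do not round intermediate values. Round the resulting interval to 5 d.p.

[1.78750, 1.86000]

f(1.570000) = -0.368044, f(2.730000) = 1.094622 (opposite signs)
step 1: m = 2.150000, f(m) = 0.401068 > 0 → root in [1.570000, 2.150000]
step 2: m = 1.860000, f(m) = 0.028816 > 0 → root in [1.570000, 1.860000]
step 3: m = 1.715000, f(m) = -0.166027 < 0 → root in [1.715000, 1.860000]
step 4: m = 1.787500, f(m) = -0.067782 < 0 → root in [1.787500, 1.860000]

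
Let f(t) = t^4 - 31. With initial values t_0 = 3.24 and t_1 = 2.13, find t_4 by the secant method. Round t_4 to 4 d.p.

2.3585

f(t_0) = 79.199606, f(t_1) = -10.416538
t_2 = 2.130000 - (-10.416538)·(2.130000 - 3.240000)/(-10.416538 - (79.199606)) = 2.259021; f(t_2) = -4.957600
t_3 = 2.259021 - (-4.957600)·(2.259021 - 2.130000)/(-4.957600 - (-10.416538)) = 2.376193; f(t_3) = 0.880615
t_4 = 2.376193 - (0.880615)·(2.376193 - 2.259021)/(0.880615 - (-4.957600)) = 2.358519; f(t_4) = -0.057349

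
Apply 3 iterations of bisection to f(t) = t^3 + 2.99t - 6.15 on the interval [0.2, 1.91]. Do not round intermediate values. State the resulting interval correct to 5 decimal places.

[1.26875, 1.48250]

f(0.200000) = -5.544000, f(1.910000) = 6.528771 (opposite signs)
step 1: m = 1.055000, f(m) = -1.821309 < 0 → root in [1.055000, 1.910000]
step 2: m = 1.482500, f(m) = 1.540923 > 0 → root in [1.055000, 1.482500]
step 3: m = 1.268750, f(m) = -0.314097 < 0 → root in [1.268750, 1.482500]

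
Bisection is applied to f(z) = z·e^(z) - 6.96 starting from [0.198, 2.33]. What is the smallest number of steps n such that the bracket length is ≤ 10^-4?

Initial width b − a = 2.33 − 0.198 = 2.132000.
After n steps the width is (b−a)/2^n; need (b−a)/2^n ≤ 10^-4.
So n ≥ log₂(2.132000/10^-4) = log₂(21320.0000) ≈ 14.3799.
Hence n = 15.

15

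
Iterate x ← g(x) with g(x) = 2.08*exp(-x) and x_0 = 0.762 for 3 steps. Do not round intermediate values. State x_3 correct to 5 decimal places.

x_1 = g(0.762000) = 0.970803
x_2 = g(0.970803) = 0.787860
x_3 = g(0.787860) = 0.946019

0.94602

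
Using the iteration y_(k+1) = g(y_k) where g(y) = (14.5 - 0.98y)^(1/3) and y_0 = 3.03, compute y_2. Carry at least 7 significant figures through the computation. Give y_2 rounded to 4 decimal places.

2.3075

y_1 = g(3.030000) = 2.259179
y_2 = g(2.259179) = 2.307474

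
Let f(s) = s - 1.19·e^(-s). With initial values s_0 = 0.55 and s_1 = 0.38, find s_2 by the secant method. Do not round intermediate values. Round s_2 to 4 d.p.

0.6281

f(s_0) = -0.136570, f(s_1) = -0.433795
s_2 = 0.380000 - (-0.433795)·(0.380000 - 0.550000)/(-0.433795 - (-0.136570)) = 0.628112; f(s_2) = -0.006869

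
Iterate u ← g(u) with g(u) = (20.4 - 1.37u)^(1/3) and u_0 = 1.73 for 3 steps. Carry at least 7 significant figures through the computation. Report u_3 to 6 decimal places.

u_1 = g(1.730000) = 2.622192
u_2 = g(2.622192) = 2.561544
u_3 = g(2.561544) = 2.565758

2.565758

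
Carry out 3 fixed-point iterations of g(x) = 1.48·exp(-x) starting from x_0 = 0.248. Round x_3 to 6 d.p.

0.928417

x_1 = g(0.248000) = 1.154933
x_2 = g(1.154933) = 0.466317
x_3 = g(0.466317) = 0.928417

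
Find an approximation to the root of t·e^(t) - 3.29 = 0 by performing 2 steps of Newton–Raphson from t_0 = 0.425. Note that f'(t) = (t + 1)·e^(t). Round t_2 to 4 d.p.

1.2585

t_0 = 0.425000: f = -2.639924, f' = 2.179666 → t_1 = 0.425000 - (-2.639924)/(2.179666) = 1.636160
t_1 = 1.636160: f = 5.112351, f' = 13.537761 → t_2 = 1.636160 - (5.112351)/(13.537761) = 1.258523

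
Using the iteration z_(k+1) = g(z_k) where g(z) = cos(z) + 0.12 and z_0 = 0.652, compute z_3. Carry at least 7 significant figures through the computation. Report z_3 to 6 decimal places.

z_1 = g(0.652000) = 0.914872
z_2 = g(0.914872) = 0.729892
z_3 = g(0.729892) = 0.865246

0.865246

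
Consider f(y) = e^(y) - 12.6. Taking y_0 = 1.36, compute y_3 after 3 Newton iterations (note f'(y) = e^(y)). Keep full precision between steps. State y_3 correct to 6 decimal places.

y_0 = 1.360000: f = -8.703807, f' = 3.896193 → y_1 = 1.360000 - (-8.703807)/(3.896193) = 3.593926
y_1 = 3.593926: f = 23.776603, f' = 36.376603 → y_2 = 3.593926 - (23.776603)/(36.376603) = 2.940302
y_2 = 2.940302: f = 6.321565, f' = 18.921565 → y_3 = 2.940302 - (6.321565)/(18.921565) = 2.606209

2.606209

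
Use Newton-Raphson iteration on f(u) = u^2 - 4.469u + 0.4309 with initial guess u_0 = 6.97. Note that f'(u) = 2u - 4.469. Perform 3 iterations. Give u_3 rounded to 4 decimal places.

4.3722

u_0 = 6.970000: f = 17.862870, f' = 9.471000 → u_1 = 6.970000 - (17.862870)/(9.471000) = 5.083940
u_1 = 5.083940: f = 3.557221, f' = 5.698881 → u_2 = 5.083940 - (3.557221)/(5.698881) = 4.459744
u_2 = 4.459744: f = 0.389621, f' = 4.450488 → u_3 = 4.459744 - (0.389621)/(4.450488) = 4.372198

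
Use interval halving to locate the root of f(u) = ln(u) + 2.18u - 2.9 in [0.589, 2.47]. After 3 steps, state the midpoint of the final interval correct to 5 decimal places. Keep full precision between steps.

f(0.589000) = -2.145309, f(2.470000) = 3.388818 (opposite signs)
step 1: m = 1.529500, f(m) = 0.859251 > 0 → root in [0.589000, 1.529500]
step 2: m = 1.059250, f(m) = -0.533274 < 0 → root in [1.059250, 1.529500]
step 3: m = 1.294375, f(m) = 0.179765 > 0 → root in [1.059250, 1.294375]
Midpoint of [1.059250, 1.294375] = 1.176813

1.17681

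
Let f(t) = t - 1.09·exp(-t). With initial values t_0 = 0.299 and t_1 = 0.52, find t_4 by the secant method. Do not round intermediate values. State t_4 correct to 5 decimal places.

Secant update: t_(k+1) = t_k − f(t_k)·(t_k − t_(k-1))/(f(t_k) − f(t_(k-1))).
f(t_0) = -0.509300, f(t_1) = -0.128027
t_2 = 0.520000 - (-0.128027)·(0.520000 - 0.299000)/(-0.128027 - (-0.509300)) = 0.594210; f(t_2) = -0.007469
t_3 = 0.594210 - (-0.007469)·(0.594210 - 0.520000)/(-0.007469 - (-0.128027)) = 0.598807; f(t_3) = -0.000112
t_4 = 0.598807 - (-0.000112)·(0.598807 - 0.594210)/(-0.000112 - (-0.007469)) = 0.598877; f(t_4) = -0.000000

0.59888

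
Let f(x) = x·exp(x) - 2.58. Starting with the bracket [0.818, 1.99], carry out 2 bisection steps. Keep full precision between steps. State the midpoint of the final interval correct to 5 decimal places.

0.96450

f(0.818000) = -0.726442, f(1.990000) = 11.977912 (opposite signs)
step 1: m = 1.404000, f(m) = 3.136320 > 0 → root in [0.818000, 1.404000]
step 2: m = 1.111000, f(m) = 0.794545 > 0 → root in [0.818000, 1.111000]
Midpoint of [0.818000, 1.111000] = 0.964500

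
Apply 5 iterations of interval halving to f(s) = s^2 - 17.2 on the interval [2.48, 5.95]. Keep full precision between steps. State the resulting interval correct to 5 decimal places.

f(2.480000) = -11.049600, f(5.950000) = 18.202500 (opposite signs)
step 1: m = 4.215000, f(m) = 0.566225 > 0 → root in [2.480000, 4.215000]
step 2: m = 3.347500, f(m) = -5.994244 < 0 → root in [3.347500, 4.215000]
step 3: m = 3.781250, f(m) = -2.902148 < 0 → root in [3.781250, 4.215000]
step 4: m = 3.998125, f(m) = -1.214996 < 0 → root in [3.998125, 4.215000]
step 5: m = 4.106562, f(m) = -0.336144 < 0 → root in [4.106562, 4.215000]

[4.10656, 4.21500]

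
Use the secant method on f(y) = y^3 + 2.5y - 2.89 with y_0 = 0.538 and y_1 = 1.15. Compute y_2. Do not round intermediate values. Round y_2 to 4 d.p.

f(y_0) = -1.389279, f(y_1) = 1.505875
y_2 = 1.150000 - (1.505875)·(1.150000 - 0.538000)/(1.505875 - (-1.389279)) = 0.831677; f(y_2) = -0.235550

0.8317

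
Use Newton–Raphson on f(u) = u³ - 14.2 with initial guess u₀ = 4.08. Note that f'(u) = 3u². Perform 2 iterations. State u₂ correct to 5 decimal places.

2.52730

u_0 = 4.080000: f = 53.717312, f' = 49.939200 → u_1 = 4.080000 - (53.717312)/(49.939200) = 3.004346
u_1 = 3.004346: f = 12.917506, f' = 27.078280 → u_2 = 3.004346 - (12.917506)/(27.078280) = 2.527303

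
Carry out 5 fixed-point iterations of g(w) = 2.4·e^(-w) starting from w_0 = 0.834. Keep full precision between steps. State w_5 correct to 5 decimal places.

1.01847

w_1 = g(0.834000) = 1.042341
w_2 = g(1.042341) = 0.846308
w_3 = g(0.846308) = 1.029590
w_4 = g(1.029590) = 0.857168
w_5 = g(0.857168) = 1.018469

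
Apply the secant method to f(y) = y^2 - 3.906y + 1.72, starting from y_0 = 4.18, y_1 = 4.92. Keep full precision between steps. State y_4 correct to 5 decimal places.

3.40547

f(y_0) = 2.865320, f(y_1) = 6.708880
y_2 = 4.920000 - (6.708880)·(4.920000 - 4.180000)/(6.708880 - (2.865320)) = 3.628340; f(y_2) = 0.712556
y_3 = 3.628340 - (0.712556)·(3.628340 - 4.920000)/(0.712556 - (6.708880)) = 3.474850; f(y_3) = 0.221817
y_4 = 3.474850 - (0.221817)·(3.474850 - 3.628340)/(0.221817 - (0.712556)) = 3.405471; f(y_4) = 0.015462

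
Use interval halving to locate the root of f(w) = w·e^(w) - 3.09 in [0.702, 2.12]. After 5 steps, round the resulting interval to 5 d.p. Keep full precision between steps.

[1.05650, 1.10081]

f(0.702000) = -1.673515, f(2.120000) = 14.572011 (opposite signs)
step 1: m = 1.411000, f(m) = 2.695175 > 0 → root in [0.702000, 1.411000]
step 2: m = 1.056500, f(m) = -0.051203 < 0 → root in [1.056500, 1.411000]
step 3: m = 1.233750, f(m) = 1.146800 > 0 → root in [1.056500, 1.233750]
step 4: m = 1.145125, f(m) = 0.508938 > 0 → root in [1.056500, 1.145125]
step 5: m = 1.100812, f(m) = 0.219712 > 0 → root in [1.056500, 1.100812]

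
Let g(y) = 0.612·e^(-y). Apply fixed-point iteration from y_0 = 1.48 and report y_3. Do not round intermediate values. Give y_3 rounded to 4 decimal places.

y_1 = g(1.480000) = 0.139314
y_2 = g(0.139314) = 0.532412
y_3 = g(0.532412) = 0.359358

0.3594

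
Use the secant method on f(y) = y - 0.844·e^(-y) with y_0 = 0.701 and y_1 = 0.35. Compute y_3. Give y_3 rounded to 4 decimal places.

0.5080

Secant update: y_(k+1) = y_k − f(y_k)·(y_k − y_(k-1))/(f(y_k) − f(y_(k-1))).
f(y_0) = 0.282301, f(y_1) = -0.244757
y_2 = 0.350000 - (-0.244757)·(0.350000 - 0.701000)/(-0.244757 - (0.282301)) = 0.512999; f(y_2) = 0.007698
y_3 = 0.512999 - (0.007698)·(0.512999 - 0.350000)/(0.007698 - (-0.244757)) = 0.508028; f(y_3) = 0.000210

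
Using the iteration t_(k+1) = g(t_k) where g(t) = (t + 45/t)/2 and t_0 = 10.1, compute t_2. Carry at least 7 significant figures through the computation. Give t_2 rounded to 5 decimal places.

6.73049

t_1 = g(10.100000) = 7.277723
t_2 = g(7.277723) = 6.730488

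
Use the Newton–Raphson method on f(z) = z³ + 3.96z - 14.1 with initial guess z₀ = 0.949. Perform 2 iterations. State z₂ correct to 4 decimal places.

1.9578

f'(z) = 3z² + 3.96
z_0 = 0.949000: f = -9.487290, f' = 6.661803 → z_1 = 0.949000 - (-9.487290)/(6.661803) = 2.373132
z_1 = 2.373132: f = 8.662511, f' = 20.855272 → z_2 = 2.373132 - (8.662511)/(20.855272) = 1.957769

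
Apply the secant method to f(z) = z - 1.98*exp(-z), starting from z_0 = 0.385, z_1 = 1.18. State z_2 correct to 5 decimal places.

f(z_0) = -0.962292, f(z_1) = 0.571588
z_2 = 1.180000 - (0.571588)·(1.180000 - 0.385000)/(0.571588 - (-0.962292)) = 0.883750; f(z_2) = 0.065553

0.88375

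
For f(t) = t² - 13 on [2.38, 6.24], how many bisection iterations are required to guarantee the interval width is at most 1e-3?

Initial width b − a = 6.24 − 2.38 = 3.860000.
After n steps the width is (b−a)/2^n; need (b−a)/2^n ≤ 1e-3.
So n ≥ log₂(3.860000/1e-3) = log₂(3860.0000) ≈ 11.9144.
Hence n = 12.

12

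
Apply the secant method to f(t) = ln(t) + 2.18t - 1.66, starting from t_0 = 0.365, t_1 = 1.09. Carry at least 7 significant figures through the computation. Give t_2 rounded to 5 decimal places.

f(t_0) = -1.872158, f(t_1) = 0.802378
t_2 = 1.090000 - (0.802378)·(1.090000 - 0.365000)/(0.802378 - (-1.872158)) = 0.872495; f(t_2) = 0.105642

0.87250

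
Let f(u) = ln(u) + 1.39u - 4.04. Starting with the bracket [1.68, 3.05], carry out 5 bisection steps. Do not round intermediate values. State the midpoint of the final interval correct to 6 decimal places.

2.300781

f(1.680000) = -1.186006, f(3.050000) = 1.314642 (opposite signs)
step 1: m = 2.365000, f(m) = 0.108128 > 0 → root in [1.680000, 2.365000]
step 2: m = 2.022500, f(m) = -0.524391 < 0 → root in [2.022500, 2.365000]
step 3: m = 2.193750, f(m) = -0.205075 < 0 → root in [2.193750, 2.365000]
step 4: m = 2.279375, f(m) = -0.047767 < 0 → root in [2.279375, 2.365000]
step 5: m = 2.322188, f(m) = 0.030350 > 0 → root in [2.279375, 2.322188]
Midpoint of [2.279375, 2.322188] = 2.300781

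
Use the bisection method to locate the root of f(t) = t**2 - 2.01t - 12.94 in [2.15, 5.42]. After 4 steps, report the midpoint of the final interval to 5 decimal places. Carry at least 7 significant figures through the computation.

f(2.150000) = -12.639000, f(5.420000) = 5.542200 (opposite signs)
step 1: m = 3.785000, f(m) = -6.221625 < 0 → root in [3.785000, 5.420000]
step 2: m = 4.602500, f(m) = -1.008019 < 0 → root in [4.602500, 5.420000]
step 3: m = 5.011250, f(m) = 2.100014 > 0 → root in [4.602500, 5.011250]
step 4: m = 4.806875, f(m) = 0.504229 > 0 → root in [4.602500, 4.806875]
Midpoint of [4.602500, 4.806875] = 4.704688

4.70469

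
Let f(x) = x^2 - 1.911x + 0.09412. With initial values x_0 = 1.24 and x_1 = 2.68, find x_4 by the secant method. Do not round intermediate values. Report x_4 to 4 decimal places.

1.8754

f(x_0) = -0.737920, f(x_1) = 2.155040
x_2 = 2.680000 - (2.155040)·(2.680000 - 1.240000)/(2.155040 - (-0.737920)) = 1.607307; f(x_2) = -0.394008
x_3 = 1.607307 - (-0.394008)·(1.607307 - 2.680000)/(-0.394008 - (2.155040)) = 1.773114; f(x_3) = -0.150368
x_4 = 1.773114 - (-0.150368)·(1.773114 - 1.607307)/(-0.150368 - (-0.394008)) = 1.875445; f(x_4) = 0.027439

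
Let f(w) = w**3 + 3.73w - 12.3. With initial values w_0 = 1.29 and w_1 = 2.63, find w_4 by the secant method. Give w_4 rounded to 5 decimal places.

1.78439

f(w_0) = -5.341611, f(w_1) = 15.701347
w_2 = 2.630000 - (15.701347)·(2.630000 - 1.290000)/(15.701347 - (-5.341611)) = 1.630150; f(w_2) = -1.887600
w_3 = 1.630150 - (-1.887600)·(1.630150 - 2.630000)/(-1.887600 - (15.701347)) = 1.737451; f(w_3) = -0.574400
w_4 = 1.737451 - (-0.574400)·(1.737451 - 1.630150)/(-0.574400 - (-1.887600)) = 1.784385; f(w_4) = 0.037295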